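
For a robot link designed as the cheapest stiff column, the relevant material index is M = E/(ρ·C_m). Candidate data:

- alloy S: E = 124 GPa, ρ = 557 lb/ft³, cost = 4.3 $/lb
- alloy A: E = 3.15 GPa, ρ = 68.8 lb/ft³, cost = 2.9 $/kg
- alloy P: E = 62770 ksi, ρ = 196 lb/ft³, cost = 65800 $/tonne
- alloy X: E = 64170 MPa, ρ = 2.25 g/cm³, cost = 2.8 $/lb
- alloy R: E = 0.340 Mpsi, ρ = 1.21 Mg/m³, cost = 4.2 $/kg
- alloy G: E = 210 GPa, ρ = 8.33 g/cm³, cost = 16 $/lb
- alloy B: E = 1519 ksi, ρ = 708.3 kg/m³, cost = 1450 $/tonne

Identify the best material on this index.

alloy B

Convert each candidate to consistent units, then evaluate M:
  alloy S: E = 124.0 GPa, ρ = 8922 kg/m³, cost = 9.480 $/kg
  alloy A: E = 3.150 GPa, ρ = 1102 kg/m³, cost = 2.900 $/kg
  alloy P: E = 432.8 GPa, ρ = 3140 kg/m³, cost = 65.80 $/kg
  alloy X: E = 64.17 GPa, ρ = 2250 kg/m³, cost = 6.173 $/kg
  alloy R: E = 2.344 GPa, ρ = 1210 kg/m³, cost = 4.200 $/kg
  alloy G: E = 210.0 GPa, ρ = 8330 kg/m³, cost = 35.27 $/kg
  alloy B: E = 10.47 GPa, ρ = 708.3 kg/m³, cost = 1.450 $/kg
  alloy B: M = 10.2 MN·m per $
  alloy X: M = 4.62 MN·m per $
  alloy P: M = 2.09 MN·m per $
  alloy S: M = 1.47 MN·m per $
  alloy A: M = 0.986 MN·m per $
  alloy G: M = 0.715 MN·m per $
  alloy R: M = 0.461 MN·m per $
Alloy B ranks first.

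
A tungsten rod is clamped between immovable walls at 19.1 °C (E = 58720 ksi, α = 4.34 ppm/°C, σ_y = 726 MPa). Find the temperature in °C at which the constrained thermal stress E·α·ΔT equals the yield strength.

432 °C

E = 58720 ksi = 404.9 GPa.
E·α·ΔT = 726.0 MPa ⇒ ΔT = 726.0 / (404.9×10³ × 4.34×10⁻⁶) = 413.2 K.
T = 19.1 + 413.2 = 432.3 °C.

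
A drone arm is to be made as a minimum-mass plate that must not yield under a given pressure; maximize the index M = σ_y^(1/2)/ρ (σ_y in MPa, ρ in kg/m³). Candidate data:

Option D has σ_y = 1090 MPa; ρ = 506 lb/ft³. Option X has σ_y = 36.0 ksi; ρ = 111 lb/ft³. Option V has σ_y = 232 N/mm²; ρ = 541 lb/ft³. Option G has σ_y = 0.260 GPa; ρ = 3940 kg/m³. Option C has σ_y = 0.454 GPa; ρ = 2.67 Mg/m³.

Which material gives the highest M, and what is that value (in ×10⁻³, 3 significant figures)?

option X, M = 8.86×10⁻³

Convert each candidate to consistent units, then evaluate M:
  option D: σ_y = 1090 MPa, ρ = 8105 kg/m³
  option X: σ_y = 248.2 MPa, ρ = 1778 kg/m³
  option V: σ_y = 232.0 MPa, ρ = 8666 kg/m³
  option G: σ_y = 260.0 MPa, ρ = 3940 kg/m³
  option C: σ_y = 454.0 MPa, ρ = 2670 kg/m³
  option X: M = 8.86×10⁻³
  option C: M = 7.98×10⁻³
  option G: M = 4.09×10⁻³
  option D: M = 4.07×10⁻³
  option V: M = 1.76×10⁻³
Highest index: option X.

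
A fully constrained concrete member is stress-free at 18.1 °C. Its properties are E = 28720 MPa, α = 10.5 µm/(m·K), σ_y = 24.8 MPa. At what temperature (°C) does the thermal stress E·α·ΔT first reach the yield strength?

100 °C

E = 28720 MPa = 28.72 GPa.
E·α·ΔT = 24.80 MPa ⇒ ΔT = 24.80 / (28.72×10³ × 10.5×10⁻⁶) = 82.24 K.
T = 18.1 + 82.24 = 100.3 °C.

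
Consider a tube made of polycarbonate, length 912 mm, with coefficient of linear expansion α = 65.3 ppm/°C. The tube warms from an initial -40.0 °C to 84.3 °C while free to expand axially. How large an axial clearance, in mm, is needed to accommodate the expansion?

ΔT = 84.3 − (-40.0) = 124.3 K.
ΔL = α·L₀·ΔT = 65.3×10⁻⁶ × 912 mm × 124.3 K = 7.40 mm.

7.40 mm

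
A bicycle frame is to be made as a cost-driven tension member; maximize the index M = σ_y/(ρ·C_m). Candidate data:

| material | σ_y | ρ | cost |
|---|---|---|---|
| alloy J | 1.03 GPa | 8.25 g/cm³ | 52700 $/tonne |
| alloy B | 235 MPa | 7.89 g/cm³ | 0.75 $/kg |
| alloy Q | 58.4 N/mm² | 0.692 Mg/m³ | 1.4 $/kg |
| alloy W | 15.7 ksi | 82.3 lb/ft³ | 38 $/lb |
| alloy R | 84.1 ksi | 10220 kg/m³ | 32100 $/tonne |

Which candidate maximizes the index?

alloy Q

Normalizing units and computing the index:
  alloy J: σ_y = 1030 MPa, ρ = 8250 kg/m³, cost = 52.70 $/kg
  alloy B: σ_y = 235.0 MPa, ρ = 7890 kg/m³, cost = 0.7500 $/kg
  alloy Q: σ_y = 58.40 MPa, ρ = 692.0 kg/m³, cost = 1.400 $/kg
  alloy W: σ_y = 108.2 MPa, ρ = 1318 kg/m³, cost = 83.77 $/kg
  alloy R: σ_y = 579.8 MPa, ρ = 10220 kg/m³, cost = 32.10 $/kg
  alloy Q: M = 60.3 kN·m per $
  alloy B: M = 39.7 kN·m per $
  alloy J: M = 2.37 kN·m per $
  alloy R: M = 1.77 kN·m per $
  alloy W: M = 0.980 kN·m per $
The maximum is for alloy Q.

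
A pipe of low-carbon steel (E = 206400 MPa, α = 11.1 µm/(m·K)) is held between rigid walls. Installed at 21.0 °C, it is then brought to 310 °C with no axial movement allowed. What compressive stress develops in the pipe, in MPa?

662 MPa

E = 206400 MPa = 206.4 GPa.
ΔT = 289.0 K. Constrained thermal stress σ = E·α·ΔT = 206.4×10³ MPa × 11.1×10⁻⁶ × 289.0 = 662 MPa (compressive).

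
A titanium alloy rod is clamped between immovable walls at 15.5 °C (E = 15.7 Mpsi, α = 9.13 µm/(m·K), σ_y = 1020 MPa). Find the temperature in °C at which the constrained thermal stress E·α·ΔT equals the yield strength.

1050 °C

E = 15.7 Mpsi = 108.2 GPa.
E·α·ΔT = 1020 MPa ⇒ ΔT = 1020 / (108.2×10³ × 9.13×10⁻⁶) = 1032 K.
T = 15.5 + 1032 = 1048 °C.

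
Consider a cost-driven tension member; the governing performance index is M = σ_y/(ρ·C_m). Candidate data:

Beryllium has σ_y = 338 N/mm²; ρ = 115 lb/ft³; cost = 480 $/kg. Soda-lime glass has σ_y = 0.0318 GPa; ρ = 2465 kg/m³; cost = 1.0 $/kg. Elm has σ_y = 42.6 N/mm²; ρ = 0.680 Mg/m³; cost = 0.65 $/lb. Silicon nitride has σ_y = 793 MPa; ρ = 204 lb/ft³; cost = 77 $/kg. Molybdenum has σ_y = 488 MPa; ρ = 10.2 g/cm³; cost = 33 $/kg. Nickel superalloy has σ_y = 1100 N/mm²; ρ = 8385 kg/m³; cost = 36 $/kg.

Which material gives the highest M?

elm

Putting every candidate on a common basis:
  beryllium: σ_y = 338.0 MPa, ρ = 1842 kg/m³, cost = 480.0 $/kg
  soda-lime glass: σ_y = 31.80 MPa, ρ = 2465 kg/m³, cost = 1.000 $/kg
  elm: σ_y = 42.60 MPa, ρ = 680.0 kg/m³, cost = 1.433 $/kg
  silicon nitride: σ_y = 793.0 MPa, ρ = 3268 kg/m³, cost = 77.00 $/kg
  molybdenum: σ_y = 488.0 MPa, ρ = 10200 kg/m³, cost = 33.00 $/kg
  nickel superalloy: σ_y = 1100 MPa, ρ = 8385 kg/m³, cost = 36.00 $/kg
  elm: M = 43.7 kN·m per $
  soda-lime glass: M = 12.9 kN·m per $
  nickel superalloy: M = 3.64 kN·m per $
  silicon nitride: M = 3.15 kN·m per $
  molybdenum: M = 1.45 kN·m per $
  beryllium: M = 0.382 kN·m per $
Highest index: elm.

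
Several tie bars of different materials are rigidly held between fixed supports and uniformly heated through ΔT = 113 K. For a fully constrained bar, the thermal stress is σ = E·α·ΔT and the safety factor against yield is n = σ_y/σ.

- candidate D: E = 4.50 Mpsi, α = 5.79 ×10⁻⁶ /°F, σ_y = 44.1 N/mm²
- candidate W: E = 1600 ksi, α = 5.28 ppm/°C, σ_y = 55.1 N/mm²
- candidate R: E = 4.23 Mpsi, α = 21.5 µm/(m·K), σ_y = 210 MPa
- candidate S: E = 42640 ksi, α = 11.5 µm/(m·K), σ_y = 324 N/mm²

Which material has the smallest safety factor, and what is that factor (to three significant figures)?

candidate S, n = 0.848

In consistent units (E in GPa, α in ×10⁻⁶/K, σ_y in MPa):
  candidate D: E = 31.03, α = 10.4, σ_y = 44.10 → σ = 36.5 MPa, n = 1.21
  candidate W: E = 11.03, α = 5.28, σ_y = 55.10 → σ = 6.58 MPa, n = 8.37
  candidate R: E = 29.16, α = 21.5, σ_y = 210.0 → σ = 70.9 MPa, n = 2.96
  candidate S: E = 294.0, α = 11.5, σ_y = 324.0 → σ = 382 MPa, n = 0.848
The minimum is candidate S at n = 0.848.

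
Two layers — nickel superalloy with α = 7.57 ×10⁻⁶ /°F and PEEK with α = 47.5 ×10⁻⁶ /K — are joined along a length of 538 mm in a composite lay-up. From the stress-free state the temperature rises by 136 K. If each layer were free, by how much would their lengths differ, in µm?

2480 µm

nickel superalloy: α = 7.57×10⁻⁶/°F × 9/5 = 13.6×10⁻⁶/K.
Δα = |13.6 − 47.5|×10⁻⁶/K = 33.9×10⁻⁶/K.
ΔL_mismatch = Δα·L·ΔT = 33.9×10⁻⁶ × 538.0 mm × 136.0 K = 2480 µm.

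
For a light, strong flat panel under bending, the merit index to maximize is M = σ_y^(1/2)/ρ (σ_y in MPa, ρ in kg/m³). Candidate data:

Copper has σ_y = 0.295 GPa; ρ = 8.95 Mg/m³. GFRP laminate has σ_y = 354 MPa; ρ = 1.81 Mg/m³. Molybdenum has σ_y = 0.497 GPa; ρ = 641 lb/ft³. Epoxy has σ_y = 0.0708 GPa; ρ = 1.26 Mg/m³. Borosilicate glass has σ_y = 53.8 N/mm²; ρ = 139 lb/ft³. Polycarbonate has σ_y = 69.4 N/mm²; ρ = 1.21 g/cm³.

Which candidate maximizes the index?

Putting every candidate on a common basis:
  copper: σ_y = 295.0 MPa, ρ = 8950 kg/m³
  GFRP laminate: σ_y = 354.0 MPa, ρ = 1810 kg/m³
  molybdenum: σ_y = 497.0 MPa, ρ = 10270 kg/m³
  epoxy: σ_y = 70.80 MPa, ρ = 1260 kg/m³
  borosilicate glass: σ_y = 53.80 MPa, ρ = 2227 kg/m³
  polycarbonate: σ_y = 69.40 MPa, ρ = 1210 kg/m³
  GFRP laminate: M = 10.4×10⁻³
  polycarbonate: M = 6.88×10⁻³
  epoxy: M = 6.68×10⁻³
  borosilicate glass: M = 3.29×10⁻³
  molybdenum: M = 2.17×10⁻³
  copper: M = 1.92×10⁻³
GFRP laminate ranks first.

GFRP laminate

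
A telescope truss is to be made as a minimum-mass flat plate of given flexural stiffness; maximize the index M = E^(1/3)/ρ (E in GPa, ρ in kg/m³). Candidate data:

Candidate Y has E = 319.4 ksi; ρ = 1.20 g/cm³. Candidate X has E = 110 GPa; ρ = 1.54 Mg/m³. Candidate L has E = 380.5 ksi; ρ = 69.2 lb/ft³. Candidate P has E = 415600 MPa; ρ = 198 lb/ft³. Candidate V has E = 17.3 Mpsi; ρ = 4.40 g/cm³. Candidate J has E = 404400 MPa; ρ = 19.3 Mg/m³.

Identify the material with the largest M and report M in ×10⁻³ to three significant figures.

candidate X, M = 3.11×10⁻³

Normalizing units and computing the index:
  candidate Y: E = 2.202 GPa, ρ = 1200 kg/m³
  candidate X: E = 110.0 GPa, ρ = 1540 kg/m³
  candidate L: E = 2.623 GPa, ρ = 1108 kg/m³
  candidate P: E = 415.6 GPa, ρ = 3172 kg/m³
  candidate V: E = 119.3 GPa, ρ = 4400 kg/m³
  candidate J: E = 404.4 GPa, ρ = 19300 kg/m³
  candidate X: M = 3.11×10⁻³
  candidate P: M = 2.35×10⁻³
  candidate L: M = 1.24×10⁻³
  candidate V: M = 1.12×10⁻³
  candidate Y: M = 1.08×10⁻³
  candidate J: M = 0.383×10⁻³
Highest index: candidate X.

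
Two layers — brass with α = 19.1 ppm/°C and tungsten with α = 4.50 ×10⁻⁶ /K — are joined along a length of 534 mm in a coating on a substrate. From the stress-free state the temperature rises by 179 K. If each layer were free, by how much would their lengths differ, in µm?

Δα = |19.1 − 4.50|×10⁻⁶/K = 14.6×10⁻⁶/K.
ΔL_mismatch = Δα·L·ΔT = 14.6×10⁻⁶ × 534.0 mm × 179.0 K = 1400 µm.

1400 µm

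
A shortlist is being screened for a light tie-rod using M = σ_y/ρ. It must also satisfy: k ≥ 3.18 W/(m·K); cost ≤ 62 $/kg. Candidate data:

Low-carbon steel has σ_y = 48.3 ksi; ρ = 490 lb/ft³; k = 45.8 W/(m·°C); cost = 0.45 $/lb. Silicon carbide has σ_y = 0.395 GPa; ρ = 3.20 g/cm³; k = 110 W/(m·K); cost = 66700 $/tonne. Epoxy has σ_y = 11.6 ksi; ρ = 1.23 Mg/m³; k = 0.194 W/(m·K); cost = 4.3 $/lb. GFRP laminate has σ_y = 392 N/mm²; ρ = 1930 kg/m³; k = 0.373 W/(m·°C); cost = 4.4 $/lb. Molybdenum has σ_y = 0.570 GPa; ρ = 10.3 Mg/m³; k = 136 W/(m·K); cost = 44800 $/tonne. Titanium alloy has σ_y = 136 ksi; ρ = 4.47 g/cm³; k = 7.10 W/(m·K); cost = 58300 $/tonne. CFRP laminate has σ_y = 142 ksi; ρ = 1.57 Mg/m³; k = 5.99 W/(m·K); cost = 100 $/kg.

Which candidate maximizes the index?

Screen on constraints: k ≥ 3.18 W/(m·K); cost ≤ 62 $/kg. Survivors: low-carbon steel, molybdenum, titanium alloy.
Putting every candidate on a common basis:
  low-carbon steel: σ_y = 333.0 MPa, ρ = 7849 kg/m³
  molybdenum: σ_y = 570.0 MPa, ρ = 10300 kg/m³
  titanium alloy: σ_y = 937.7 MPa, ρ = 4470 kg/m³
  titanium alloy: M = 210 kN·m/kg
  molybdenum: M = 55.3 kN·m/kg
  low-carbon steel: M = 42.4 kN·m/kg
Titanium alloy ranks first.

titanium alloy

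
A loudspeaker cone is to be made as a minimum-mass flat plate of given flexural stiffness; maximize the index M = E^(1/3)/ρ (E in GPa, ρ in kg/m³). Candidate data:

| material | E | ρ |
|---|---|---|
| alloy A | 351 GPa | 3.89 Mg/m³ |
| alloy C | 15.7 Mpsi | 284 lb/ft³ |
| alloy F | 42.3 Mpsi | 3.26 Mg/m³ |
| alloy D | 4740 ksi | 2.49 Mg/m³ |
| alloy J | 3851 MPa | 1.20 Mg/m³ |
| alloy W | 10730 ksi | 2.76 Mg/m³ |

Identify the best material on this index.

alloy F

Convert each candidate to consistent units, then evaluate M:
  alloy A: E = 351.0 GPa, ρ = 3890 kg/m³
  alloy C: E = 108.2 GPa, ρ = 4549 kg/m³
  alloy F: E = 291.6 GPa, ρ = 3260 kg/m³
  alloy D: E = 32.68 GPa, ρ = 2490 kg/m³
  alloy J: E = 3.851 GPa, ρ = 1200 kg/m³
  alloy W: E = 73.98 GPa, ρ = 2760 kg/m³
  alloy F: M = 2.03×10⁻³
  alloy A: M = 1.81×10⁻³
  alloy W: M = 1.52×10⁻³
  alloy J: M = 1.31×10⁻³
  alloy D: M = 1.28×10⁻³
  alloy C: M = 1.05×10⁻³
The maximum is for alloy F.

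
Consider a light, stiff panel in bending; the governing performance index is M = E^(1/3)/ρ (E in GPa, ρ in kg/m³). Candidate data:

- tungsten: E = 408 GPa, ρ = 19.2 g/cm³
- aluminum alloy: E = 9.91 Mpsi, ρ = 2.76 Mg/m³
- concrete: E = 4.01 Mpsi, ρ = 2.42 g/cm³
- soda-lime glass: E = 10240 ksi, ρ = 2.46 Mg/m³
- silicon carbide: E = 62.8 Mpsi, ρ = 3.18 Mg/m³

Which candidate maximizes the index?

silicon carbide

Normalizing units and computing the index:
  tungsten: E = 408.0 GPa, ρ = 19200 kg/m³
  aluminum alloy: E = 68.33 GPa, ρ = 2760 kg/m³
  concrete: E = 27.65 GPa, ρ = 2420 kg/m³
  soda-lime glass: E = 70.60 GPa, ρ = 2460 kg/m³
  silicon carbide: E = 433.0 GPa, ρ = 3180 kg/m³
  silicon carbide: M = 2.38×10⁻³
  soda-lime glass: M = 1.68×10⁻³
  aluminum alloy: M = 1.48×10⁻³
  concrete: M = 1.25×10⁻³
  tungsten: M = 0.386×10⁻³
Highest index: silicon carbide.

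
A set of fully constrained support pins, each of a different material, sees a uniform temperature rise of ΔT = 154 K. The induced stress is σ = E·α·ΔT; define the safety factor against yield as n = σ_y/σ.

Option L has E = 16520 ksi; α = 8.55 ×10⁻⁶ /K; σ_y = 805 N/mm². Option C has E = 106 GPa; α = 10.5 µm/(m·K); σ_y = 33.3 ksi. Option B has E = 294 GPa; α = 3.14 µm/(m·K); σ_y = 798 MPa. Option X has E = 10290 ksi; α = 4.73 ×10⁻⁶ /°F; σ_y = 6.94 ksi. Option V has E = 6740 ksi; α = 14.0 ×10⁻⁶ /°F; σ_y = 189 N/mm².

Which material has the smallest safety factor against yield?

With everything in SI (GPa, ×10⁻⁶/K, MPa):
  option L: E = 113.9, α = 8.55, σ_y = 805.0 → σ = 150 MPa, n = 5.37
  option C: E = 106.0, α = 10.5, σ_y = 229.6 → σ = 171 MPa, n = 1.34
  option B: E = 294.0, α = 3.14, σ_y = 798.0 → σ = 142 MPa, n = 5.61
  option X: E = 70.95, α = 8.51, σ_y = 47.85 → σ = 93.0 MPa, n = 0.514
  option V: E = 46.47, α = 25.2, σ_y = 189.0 → σ = 180 MPa, n = 1.05
The minimum is option X at n = 0.514.

option X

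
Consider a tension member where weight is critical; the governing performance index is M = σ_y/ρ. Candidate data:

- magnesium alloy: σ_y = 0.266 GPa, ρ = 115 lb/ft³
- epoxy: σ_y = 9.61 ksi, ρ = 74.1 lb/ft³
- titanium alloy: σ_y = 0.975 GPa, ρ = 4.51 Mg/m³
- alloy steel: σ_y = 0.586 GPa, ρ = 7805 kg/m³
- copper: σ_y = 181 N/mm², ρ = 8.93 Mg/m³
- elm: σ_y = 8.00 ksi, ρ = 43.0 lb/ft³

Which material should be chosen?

After converting to SI:
  magnesium alloy: σ_y = 266.0 MPa, ρ = 1842 kg/m³
  epoxy: σ_y = 66.26 MPa, ρ = 1187 kg/m³
  titanium alloy: σ_y = 975.0 MPa, ρ = 4510 kg/m³
  alloy steel: σ_y = 586.0 MPa, ρ = 7805 kg/m³
  copper: σ_y = 181.0 MPa, ρ = 8930 kg/m³
  elm: σ_y = 55.16 MPa, ρ = 688.8 kg/m³
  titanium alloy: M = 216 kN·m/kg
  magnesium alloy: M = 144 kN·m/kg
  elm: M = 80.1 kN·m/kg
  alloy steel: M = 75.1 kN·m/kg
  epoxy: M = 55.8 kN·m/kg
  copper: M = 20.3 kN·m/kg
The maximum is for titanium alloy.

titanium alloy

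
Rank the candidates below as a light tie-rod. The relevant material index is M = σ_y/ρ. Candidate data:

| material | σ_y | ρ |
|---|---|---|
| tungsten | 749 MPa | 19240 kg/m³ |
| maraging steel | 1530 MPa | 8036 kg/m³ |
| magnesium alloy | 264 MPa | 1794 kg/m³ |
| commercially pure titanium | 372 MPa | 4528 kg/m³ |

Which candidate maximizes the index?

maraging steel

Evaluate M for each candidate:
  maraging steel: M = 190 kN·m/kg
  magnesium alloy: M = 147 kN·m/kg
  commercially pure titanium: M = 82.2 kN·m/kg
  tungsten: M = 38.9 kN·m/kg
The maximum is for maraging steel.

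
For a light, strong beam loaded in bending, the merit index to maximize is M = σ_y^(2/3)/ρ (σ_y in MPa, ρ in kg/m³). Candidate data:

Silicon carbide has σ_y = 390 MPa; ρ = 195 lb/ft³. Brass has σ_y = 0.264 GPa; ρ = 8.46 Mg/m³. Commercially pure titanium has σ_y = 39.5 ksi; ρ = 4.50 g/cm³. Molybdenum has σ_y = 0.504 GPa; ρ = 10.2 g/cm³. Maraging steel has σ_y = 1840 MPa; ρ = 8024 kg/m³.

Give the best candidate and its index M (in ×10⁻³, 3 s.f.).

Convert each candidate to consistent units, then evaluate M:
  silicon carbide: σ_y = 390.0 MPa, ρ = 3124 kg/m³
  brass: σ_y = 264.0 MPa, ρ = 8460 kg/m³
  commercially pure titanium: σ_y = 272.3 MPa, ρ = 4500 kg/m³
  molybdenum: σ_y = 504.0 MPa, ρ = 10200 kg/m³
  maraging steel: σ_y = 1840 MPa, ρ = 8024 kg/m³
  maraging steel: M = 18.7×10⁻³
  silicon carbide: M = 17.1×10⁻³
  commercially pure titanium: M = 9.34×10⁻³
  molybdenum: M = 6.21×10⁻³
  brass: M = 4.86×10⁻³
Maraging steel has the largest M.

maraging steel, M = 18.7×10⁻³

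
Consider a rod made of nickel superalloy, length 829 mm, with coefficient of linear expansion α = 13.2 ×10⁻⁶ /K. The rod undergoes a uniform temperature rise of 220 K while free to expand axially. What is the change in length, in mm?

2.41 mm

ΔL = α·L₀·ΔT = 13.2×10⁻⁶ × 829 mm × 220.0 K = 2.41 mm.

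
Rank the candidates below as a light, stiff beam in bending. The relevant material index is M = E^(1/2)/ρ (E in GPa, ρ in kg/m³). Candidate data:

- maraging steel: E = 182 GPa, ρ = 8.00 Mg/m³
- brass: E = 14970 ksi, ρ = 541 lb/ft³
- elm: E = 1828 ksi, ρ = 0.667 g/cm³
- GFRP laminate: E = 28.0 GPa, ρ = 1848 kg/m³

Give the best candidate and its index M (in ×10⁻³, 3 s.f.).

elm, M = 5.32×10⁻³

Convert each candidate to consistent units, then evaluate M:
  maraging steel: E = 182.0 GPa, ρ = 8000 kg/m³
  brass: E = 103.2 GPa, ρ = 8666 kg/m³
  elm: E = 12.60 GPa, ρ = 667.0 kg/m³
  GFRP laminate: E = 28.00 GPa, ρ = 1848 kg/m³
  elm: M = 5.32×10⁻³
  GFRP laminate: M = 2.86×10⁻³
  maraging steel: M = 1.69×10⁻³
  brass: M = 1.17×10⁻³
Highest index: elm.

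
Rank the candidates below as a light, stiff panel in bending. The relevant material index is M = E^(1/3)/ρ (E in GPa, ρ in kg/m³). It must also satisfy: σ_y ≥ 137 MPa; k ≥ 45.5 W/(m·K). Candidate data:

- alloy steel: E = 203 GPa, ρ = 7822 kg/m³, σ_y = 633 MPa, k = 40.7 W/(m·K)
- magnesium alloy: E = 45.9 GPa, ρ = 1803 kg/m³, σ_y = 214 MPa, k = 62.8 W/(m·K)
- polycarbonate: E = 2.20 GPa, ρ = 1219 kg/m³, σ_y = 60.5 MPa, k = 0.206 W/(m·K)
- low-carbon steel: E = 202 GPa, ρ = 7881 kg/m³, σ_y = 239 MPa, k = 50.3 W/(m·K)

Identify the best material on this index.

Screen on constraints: σ_y ≥ 137 MPa; k ≥ 45.5 W/(m·K). Survivors: magnesium alloy, low-carbon steel.
Evaluate M for each candidate:
  magnesium alloy: M = 1.99×10⁻³
  low-carbon steel: M = 0.745×10⁻³
The maximum is for magnesium alloy.

magnesium alloy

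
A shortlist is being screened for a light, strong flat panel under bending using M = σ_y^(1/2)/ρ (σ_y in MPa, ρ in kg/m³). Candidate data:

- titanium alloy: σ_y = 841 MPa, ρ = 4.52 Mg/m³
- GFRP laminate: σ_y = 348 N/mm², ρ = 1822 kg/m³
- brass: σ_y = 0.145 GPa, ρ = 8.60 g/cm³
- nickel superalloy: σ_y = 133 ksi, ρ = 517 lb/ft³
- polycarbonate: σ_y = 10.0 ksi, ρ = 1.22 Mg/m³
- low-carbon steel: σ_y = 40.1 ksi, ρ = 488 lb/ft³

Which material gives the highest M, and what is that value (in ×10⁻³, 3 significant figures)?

After converting to SI:
  titanium alloy: σ_y = 841.0 MPa, ρ = 4520 kg/m³
  GFRP laminate: σ_y = 348.0 MPa, ρ = 1822 kg/m³
  brass: σ_y = 145.0 MPa, ρ = 8600 kg/m³
  nickel superalloy: σ_y = 917.0 MPa, ρ = 8282 kg/m³
  polycarbonate: σ_y = 68.95 MPa, ρ = 1220 kg/m³
  low-carbon steel: σ_y = 276.5 MPa, ρ = 7817 kg/m³
  GFRP laminate: M = 10.2×10⁻³
  polycarbonate: M = 6.81×10⁻³
  titanium alloy: M = 6.42×10⁻³
  nickel superalloy: M = 3.66×10⁻³
  low-carbon steel: M = 2.13×10⁻³
  brass: M = 1.40×10⁻³
Highest index: GFRP laminate.

GFRP laminate, M = 10.2×10⁻³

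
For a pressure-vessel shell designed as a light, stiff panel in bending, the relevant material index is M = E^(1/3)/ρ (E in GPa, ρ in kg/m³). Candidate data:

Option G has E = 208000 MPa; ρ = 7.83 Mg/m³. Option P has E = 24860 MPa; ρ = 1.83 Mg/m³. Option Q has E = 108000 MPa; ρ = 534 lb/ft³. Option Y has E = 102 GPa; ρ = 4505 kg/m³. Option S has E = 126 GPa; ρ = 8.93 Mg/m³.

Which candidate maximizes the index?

option P

In SI units:
  option G: E = 208.0 GPa, ρ = 7830 kg/m³
  option P: E = 24.86 GPa, ρ = 1830 kg/m³
  option Q: E = 108.0 GPa, ρ = 8554 kg/m³
  option Y: E = 102.0 GPa, ρ = 4505 kg/m³
  option S: E = 126.0 GPa, ρ = 8930 kg/m³
  option P: M = 1.59×10⁻³
  option Y: M = 1.04×10⁻³
  option G: M = 0.757×10⁻³
  option S: M = 0.561×10⁻³
  option Q: M = 0.557×10⁻³
Option P has the largest M.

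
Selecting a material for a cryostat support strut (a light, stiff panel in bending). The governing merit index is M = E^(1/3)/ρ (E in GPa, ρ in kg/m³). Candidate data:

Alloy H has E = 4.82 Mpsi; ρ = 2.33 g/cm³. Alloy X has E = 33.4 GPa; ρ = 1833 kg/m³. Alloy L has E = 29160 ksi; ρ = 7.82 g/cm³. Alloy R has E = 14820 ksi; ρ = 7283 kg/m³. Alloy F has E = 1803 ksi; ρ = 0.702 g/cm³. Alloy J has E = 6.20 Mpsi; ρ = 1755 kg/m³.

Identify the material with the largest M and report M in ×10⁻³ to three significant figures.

In SI units:
  alloy H: E = 33.23 GPa, ρ = 2330 kg/m³
  alloy X: E = 33.40 GPa, ρ = 1833 kg/m³
  alloy L: E = 201.1 GPa, ρ = 7820 kg/m³
  alloy R: E = 102.2 GPa, ρ = 7283 kg/m³
  alloy F: E = 12.43 GPa, ρ = 702.0 kg/m³
  alloy J: E = 42.75 GPa, ρ = 1755 kg/m³
  alloy F: M = 3.30×10⁻³
  alloy J: M = 1.99×10⁻³
  alloy X: M = 1.76×10⁻³
  alloy H: M = 1.38×10⁻³
  alloy L: M = 0.749×10⁻³
  alloy R: M = 0.642×10⁻³
Highest index: alloy F.

alloy F, M = 3.30×10⁻³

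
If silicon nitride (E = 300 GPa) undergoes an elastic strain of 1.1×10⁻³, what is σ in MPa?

σ = E·ε = 300000 MPa × 1.1×10⁻³ = 330 MPa.

330 MPa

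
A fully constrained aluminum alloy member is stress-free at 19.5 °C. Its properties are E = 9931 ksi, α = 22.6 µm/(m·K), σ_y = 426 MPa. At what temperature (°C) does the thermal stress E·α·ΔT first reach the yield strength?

295 °C

E = 9931 ksi = 68.47 GPa.
E·α·ΔT = 426.0 MPa ⇒ ΔT = 426.0 / (68.47×10³ × 22.6×10⁻⁶) = 275.3 K.
T = 19.5 + 275.3 = 294.8 °C.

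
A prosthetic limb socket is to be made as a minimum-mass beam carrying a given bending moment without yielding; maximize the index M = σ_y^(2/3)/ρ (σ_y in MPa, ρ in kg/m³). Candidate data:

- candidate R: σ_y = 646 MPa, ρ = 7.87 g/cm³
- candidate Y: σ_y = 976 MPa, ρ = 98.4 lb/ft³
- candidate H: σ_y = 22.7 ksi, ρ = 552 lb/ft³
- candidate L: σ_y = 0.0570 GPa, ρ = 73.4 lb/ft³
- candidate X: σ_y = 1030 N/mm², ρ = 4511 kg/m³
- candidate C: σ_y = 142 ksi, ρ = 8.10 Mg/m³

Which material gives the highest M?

In SI units:
  candidate R: σ_y = 646.0 MPa, ρ = 7870 kg/m³
  candidate Y: σ_y = 976.0 MPa, ρ = 1576 kg/m³
  candidate H: σ_y = 156.5 MPa, ρ = 8842 kg/m³
  candidate L: σ_y = 57.00 MPa, ρ = 1176 kg/m³
  candidate X: σ_y = 1030 MPa, ρ = 4511 kg/m³
  candidate C: σ_y = 979.1 MPa, ρ = 8100 kg/m³
  candidate Y: M = 62.4×10⁻³
  candidate X: M = 22.6×10⁻³
  candidate L: M = 12.6×10⁻³
  candidate C: M = 12.2×10⁻³
  candidate R: M = 9.50×10⁻³
  candidate H: M = 3.28×10⁻³
Highest index: candidate Y.

candidate Y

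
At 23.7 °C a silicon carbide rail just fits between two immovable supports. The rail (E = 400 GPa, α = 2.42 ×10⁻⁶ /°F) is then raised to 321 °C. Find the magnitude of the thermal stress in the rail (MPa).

518 MPa

α = 2.42×10⁻⁶/°F × 9/5 = 4.36×10⁻⁶/K.
ΔT = 297.3 K. Constrained thermal stress σ = E·α·ΔT = 400.0×10³ MPa × 4.36×10⁻⁶ × 297.3 = 518 MPa (compressive).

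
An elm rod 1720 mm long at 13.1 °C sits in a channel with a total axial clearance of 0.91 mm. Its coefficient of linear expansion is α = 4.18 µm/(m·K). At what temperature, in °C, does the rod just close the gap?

α·L₀·ΔT = 0.91 mm ⇒ ΔT = 0.91 / (4.18×10⁻⁶ × 1720.0) = 126.6 K.
T = 13.1 + 126.6 = 139.7 °C.

140 °C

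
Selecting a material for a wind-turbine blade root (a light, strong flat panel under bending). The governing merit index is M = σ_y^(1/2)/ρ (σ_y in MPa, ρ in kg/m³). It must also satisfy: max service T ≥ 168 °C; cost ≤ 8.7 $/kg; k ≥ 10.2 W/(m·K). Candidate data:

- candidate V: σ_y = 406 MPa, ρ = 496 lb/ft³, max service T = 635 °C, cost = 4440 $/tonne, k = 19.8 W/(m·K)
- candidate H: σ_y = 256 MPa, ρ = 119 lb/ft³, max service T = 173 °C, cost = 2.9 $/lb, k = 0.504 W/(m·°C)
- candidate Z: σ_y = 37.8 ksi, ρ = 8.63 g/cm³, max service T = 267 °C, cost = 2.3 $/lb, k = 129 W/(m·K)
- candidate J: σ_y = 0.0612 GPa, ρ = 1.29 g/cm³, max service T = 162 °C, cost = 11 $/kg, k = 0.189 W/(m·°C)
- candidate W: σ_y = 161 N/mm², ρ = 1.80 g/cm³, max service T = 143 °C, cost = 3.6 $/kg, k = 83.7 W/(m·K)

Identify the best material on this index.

candidate V

Screen on constraints: max service T ≥ 168 °C; cost ≤ 8.7 $/kg; k ≥ 10.2 W/(m·K). Survivors: candidate V, candidate Z.
In SI units:
  candidate V: σ_y = 406.0 MPa, ρ = 7945 kg/m³
  candidate Z: σ_y = 260.6 MPa, ρ = 8630 kg/m³
  candidate V: M = 2.54×10⁻³
  candidate Z: M = 1.87×10⁻³
Candidate V ranks first.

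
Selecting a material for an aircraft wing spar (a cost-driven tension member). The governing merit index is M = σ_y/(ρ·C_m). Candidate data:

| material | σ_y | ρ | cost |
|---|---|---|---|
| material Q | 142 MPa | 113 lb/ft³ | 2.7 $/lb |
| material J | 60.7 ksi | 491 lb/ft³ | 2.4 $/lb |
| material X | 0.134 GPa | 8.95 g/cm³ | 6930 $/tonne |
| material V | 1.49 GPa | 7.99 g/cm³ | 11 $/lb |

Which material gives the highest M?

material Q

Putting every candidate on a common basis:
  material Q: σ_y = 142.0 MPa, ρ = 1810 kg/m³, cost = 5.952 $/kg
  material J: σ_y = 418.5 MPa, ρ = 7865 kg/m³, cost = 5.291 $/kg
  material X: σ_y = 134.0 MPa, ρ = 8950 kg/m³, cost = 6.930 $/kg
  material V: σ_y = 1490 MPa, ρ = 7990 kg/m³, cost = 24.25 $/kg
  material Q: M = 13.2 kN·m per $
  material J: M = 10.1 kN·m per $
  material V: M = 7.69 kN·m per $
  material X: M = 2.16 kN·m per $
Material Q has the largest M.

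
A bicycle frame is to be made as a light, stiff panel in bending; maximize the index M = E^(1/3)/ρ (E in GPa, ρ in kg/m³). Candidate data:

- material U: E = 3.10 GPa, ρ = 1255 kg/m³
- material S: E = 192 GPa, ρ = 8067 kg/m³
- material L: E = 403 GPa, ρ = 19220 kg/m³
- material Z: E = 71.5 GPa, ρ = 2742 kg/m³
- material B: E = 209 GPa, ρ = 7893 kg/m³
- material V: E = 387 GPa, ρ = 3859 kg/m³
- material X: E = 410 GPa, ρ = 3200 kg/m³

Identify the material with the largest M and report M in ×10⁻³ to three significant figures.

Per-candidate index values:
  material X: M = 2.32×10⁻³
  material V: M = 1.89×10⁻³
  material Z: M = 1.51×10⁻³
  material U: M = 1.16×10⁻³
  material B: M = 0.752×10⁻³
  material S: M = 0.715×10⁻³
  material L: M = 0.384×10⁻³
Highest index: material X.

material X, M = 2.32×10⁻³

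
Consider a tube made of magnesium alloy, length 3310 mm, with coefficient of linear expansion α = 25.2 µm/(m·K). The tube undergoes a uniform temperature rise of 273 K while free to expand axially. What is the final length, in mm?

ΔL = α·L₀·ΔT = 25.2×10⁻⁶ × 3310 mm × 273.0 K = 22.8 mm.
L = L₀ + ΔL = 3310 + 22.8 = 3332.8 mm.

3332.8 mm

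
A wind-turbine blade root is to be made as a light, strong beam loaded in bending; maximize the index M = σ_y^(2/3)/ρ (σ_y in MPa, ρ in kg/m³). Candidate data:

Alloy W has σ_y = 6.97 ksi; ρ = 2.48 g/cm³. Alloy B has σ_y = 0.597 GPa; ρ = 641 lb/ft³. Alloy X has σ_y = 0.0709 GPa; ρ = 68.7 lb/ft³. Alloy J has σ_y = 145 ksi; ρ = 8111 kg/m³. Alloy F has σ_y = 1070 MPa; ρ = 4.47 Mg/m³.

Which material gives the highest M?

Putting every candidate on a common basis:
  alloy W: σ_y = 48.06 MPa, ρ = 2480 kg/m³
  alloy B: σ_y = 597.0 MPa, ρ = 10270 kg/m³
  alloy X: σ_y = 70.90 MPa, ρ = 1100 kg/m³
  alloy J: σ_y = 999.7 MPa, ρ = 8111 kg/m³
  alloy F: σ_y = 1070 MPa, ρ = 4470 kg/m³
  alloy F: M = 23.4×10⁻³
  alloy X: M = 15.6×10⁻³
  alloy J: M = 12.3×10⁻³
  alloy B: M = 6.91×10⁻³
  alloy W: M = 5.33×10⁻³
Highest index: alloy F.

alloy F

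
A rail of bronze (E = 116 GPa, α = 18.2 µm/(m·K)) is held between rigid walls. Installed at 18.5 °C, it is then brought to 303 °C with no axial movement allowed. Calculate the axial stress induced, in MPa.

ΔT = 284.5 K. Constrained thermal stress σ = E·α·ΔT = 116.0×10³ MPa × 18.2×10⁻⁶ × 284.5 = 601 MPa (compressive).

601 MPa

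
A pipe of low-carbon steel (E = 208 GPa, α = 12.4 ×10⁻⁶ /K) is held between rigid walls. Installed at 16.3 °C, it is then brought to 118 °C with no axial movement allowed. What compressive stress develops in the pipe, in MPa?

ΔT = 101.7 K. Constrained thermal stress σ = E·α·ΔT = 208.0×10³ MPa × 12.4×10⁻⁶ × 101.7 = 262 MPa (compressive).

262 MPa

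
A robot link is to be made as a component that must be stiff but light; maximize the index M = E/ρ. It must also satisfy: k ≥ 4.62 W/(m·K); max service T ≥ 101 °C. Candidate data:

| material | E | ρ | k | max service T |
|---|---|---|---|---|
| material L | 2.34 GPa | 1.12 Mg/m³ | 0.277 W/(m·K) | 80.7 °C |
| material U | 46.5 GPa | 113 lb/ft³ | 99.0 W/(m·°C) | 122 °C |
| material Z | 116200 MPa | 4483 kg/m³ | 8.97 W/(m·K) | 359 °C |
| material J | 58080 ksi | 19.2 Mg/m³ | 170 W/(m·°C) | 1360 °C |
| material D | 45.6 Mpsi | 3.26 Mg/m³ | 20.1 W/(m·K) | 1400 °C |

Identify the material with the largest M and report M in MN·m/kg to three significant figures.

Screen on constraints: k ≥ 4.62 W/(m·K); max service T ≥ 101 °C. Survivors: material U, material Z, material J, material D.
Putting every candidate on a common basis:
  material U: E = 46.50 GPa, ρ = 1810 kg/m³
  material Z: E = 116.2 GPa, ρ = 4483 kg/m³
  material J: E = 400.4 GPa, ρ = 19200 kg/m³
  material D: E = 314.4 GPa, ρ = 3260 kg/m³
  material D: M = 96.4 MN·m/kg
  material Z: M = 25.9 MN·m/kg
  material U: M = 25.7 MN·m/kg
  material J: M = 20.9 MN·m/kg
Highest index: material D.

material D, M = 96.4 MN·m/kg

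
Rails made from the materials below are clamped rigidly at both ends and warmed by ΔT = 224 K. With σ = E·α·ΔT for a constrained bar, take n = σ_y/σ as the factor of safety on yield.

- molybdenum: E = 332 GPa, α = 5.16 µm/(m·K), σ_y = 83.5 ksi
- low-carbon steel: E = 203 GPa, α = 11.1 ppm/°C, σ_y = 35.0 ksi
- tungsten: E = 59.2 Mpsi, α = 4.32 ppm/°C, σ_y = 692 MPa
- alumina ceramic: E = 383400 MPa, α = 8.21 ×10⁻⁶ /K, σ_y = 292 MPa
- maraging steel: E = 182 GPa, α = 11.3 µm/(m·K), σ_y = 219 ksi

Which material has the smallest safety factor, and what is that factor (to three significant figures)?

Converting E to GPa, α to ×10⁻⁶/K, σ_y to MPa, then σ and n for each:
  molybdenum: E = 332.0, α = 5.16, σ_y = 575.7 → σ = 384 MPa, n = 1.50
  low-carbon steel: E = 203.0, α = 11.1, σ_y = 241.3 → σ = 505 MPa, n = 0.478
  tungsten: E = 408.2, α = 4.32, σ_y = 692.0 → σ = 395 MPa, n = 1.75
  alumina ceramic: E = 383.4, α = 8.21, σ_y = 292.0 → σ = 705 MPa, n = 0.414
  maraging steel: E = 182.0, α = 11.3, σ_y = 1510 → σ = 461 MPa, n = 3.28
The minimum is alumina ceramic at n = 0.414.

alumina ceramic, n = 0.414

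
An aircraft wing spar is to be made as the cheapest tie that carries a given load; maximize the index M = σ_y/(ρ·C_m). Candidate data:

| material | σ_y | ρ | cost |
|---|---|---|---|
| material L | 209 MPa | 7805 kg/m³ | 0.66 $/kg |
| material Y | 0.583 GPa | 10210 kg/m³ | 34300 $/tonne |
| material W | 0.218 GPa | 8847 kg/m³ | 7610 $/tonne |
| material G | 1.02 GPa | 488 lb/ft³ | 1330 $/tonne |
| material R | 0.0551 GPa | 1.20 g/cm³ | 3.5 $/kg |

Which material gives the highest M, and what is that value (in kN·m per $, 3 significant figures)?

material G, M = 98.1 kN·m per $

Convert each candidate to consistent units, then evaluate M:
  material L: σ_y = 209.0 MPa, ρ = 7805 kg/m³, cost = 0.6600 $/kg
  material Y: σ_y = 583.0 MPa, ρ = 10210 kg/m³, cost = 34.30 $/kg
  material W: σ_y = 218.0 MPa, ρ = 8847 kg/m³, cost = 7.610 $/kg
  material G: σ_y = 1020 MPa, ρ = 7817 kg/m³, cost = 1.330 $/kg
  material R: σ_y = 55.10 MPa, ρ = 1200 kg/m³, cost = 3.500 $/kg
  material G: M = 98.1 kN·m per $
  material L: M = 40.6 kN·m per $
  material R: M = 13.1 kN·m per $
  material W: M = 3.24 kN·m per $
  material Y: M = 1.66 kN·m per $
Highest index: material G.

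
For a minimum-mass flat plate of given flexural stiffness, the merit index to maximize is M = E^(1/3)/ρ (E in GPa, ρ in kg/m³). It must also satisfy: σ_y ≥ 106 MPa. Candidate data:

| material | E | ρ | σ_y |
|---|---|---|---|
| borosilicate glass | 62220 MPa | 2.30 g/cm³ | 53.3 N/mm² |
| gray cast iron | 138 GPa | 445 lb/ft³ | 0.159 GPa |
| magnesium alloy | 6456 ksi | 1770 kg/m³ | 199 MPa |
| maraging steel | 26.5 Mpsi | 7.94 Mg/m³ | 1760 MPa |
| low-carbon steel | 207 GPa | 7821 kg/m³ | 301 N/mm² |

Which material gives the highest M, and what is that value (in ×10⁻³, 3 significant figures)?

Screen on constraints: σ_y ≥ 106 MPa. Survivors: gray cast iron, magnesium alloy, maraging steel, low-carbon steel.
In SI units:
  gray cast iron: E = 138.0 GPa, ρ = 7128 kg/m³
  magnesium alloy: E = 44.51 GPa, ρ = 1770 kg/m³
  maraging steel: E = 182.7 GPa, ρ = 7940 kg/m³
  low-carbon steel: E = 207.0 GPa, ρ = 7821 kg/m³
  magnesium alloy: M = 2.00×10⁻³
  low-carbon steel: M = 0.756×10⁻³
  gray cast iron: M = 0.725×10⁻³
  maraging steel: M = 0.715×10⁻³
Magnesium alloy ranks first.

magnesium alloy, M = 2.00×10⁻³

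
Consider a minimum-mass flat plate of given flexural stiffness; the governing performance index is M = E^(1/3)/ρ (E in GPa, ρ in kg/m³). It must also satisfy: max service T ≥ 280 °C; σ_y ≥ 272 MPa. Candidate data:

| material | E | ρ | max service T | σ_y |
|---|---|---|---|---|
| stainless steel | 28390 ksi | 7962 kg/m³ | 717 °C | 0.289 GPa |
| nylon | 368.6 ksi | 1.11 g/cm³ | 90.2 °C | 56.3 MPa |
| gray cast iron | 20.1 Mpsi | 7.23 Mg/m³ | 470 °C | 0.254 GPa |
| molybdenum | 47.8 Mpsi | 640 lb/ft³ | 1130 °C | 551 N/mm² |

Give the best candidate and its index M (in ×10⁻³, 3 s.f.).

Screen on constraints: max service T ≥ 280 °C; σ_y ≥ 272 MPa. Survivors: stainless steel, molybdenum.
After converting to SI:
  stainless steel: E = 195.7 GPa, ρ = 7962 kg/m³
  molybdenum: E = 329.6 GPa, ρ = 10250 kg/m³
  stainless steel: M = 0.729×10⁻³
  molybdenum: M = 0.674×10⁻³
The maximum is for stainless steel.

stainless steel, M = 0.729×10⁻³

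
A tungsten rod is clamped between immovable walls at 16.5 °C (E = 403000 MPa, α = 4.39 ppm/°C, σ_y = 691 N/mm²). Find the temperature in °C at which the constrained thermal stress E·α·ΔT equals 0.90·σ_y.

368 °C

E = 403000 MPa = 403.0 GPa.
σ_y = 691 N/mm² = 691.0 MPa.
E·α·ΔT = 621.9 MPa ⇒ ΔT = 621.9 / (403.0×10³ × 4.39×10⁻⁶) = 351.5 K.
T = 16.5 + 351.5 = 368.0 °C.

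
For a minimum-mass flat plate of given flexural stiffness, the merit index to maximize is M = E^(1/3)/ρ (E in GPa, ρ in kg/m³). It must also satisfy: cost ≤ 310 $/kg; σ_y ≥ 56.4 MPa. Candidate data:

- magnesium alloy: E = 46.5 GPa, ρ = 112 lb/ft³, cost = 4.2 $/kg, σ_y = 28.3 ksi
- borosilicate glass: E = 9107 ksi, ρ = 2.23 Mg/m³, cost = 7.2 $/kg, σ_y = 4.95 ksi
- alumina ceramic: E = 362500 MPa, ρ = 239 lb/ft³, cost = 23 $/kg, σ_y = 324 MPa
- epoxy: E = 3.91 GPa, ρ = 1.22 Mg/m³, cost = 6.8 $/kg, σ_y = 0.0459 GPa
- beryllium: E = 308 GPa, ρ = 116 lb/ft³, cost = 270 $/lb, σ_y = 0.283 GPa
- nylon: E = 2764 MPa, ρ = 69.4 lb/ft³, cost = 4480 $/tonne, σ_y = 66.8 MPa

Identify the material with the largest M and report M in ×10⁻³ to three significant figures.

Screen on constraints: cost ≤ 310 $/kg; σ_y ≥ 56.4 MPa. Survivors: magnesium alloy, alumina ceramic, nylon.
After converting to SI:
  magnesium alloy: E = 46.50 GPa, ρ = 1794 kg/m³
  alumina ceramic: E = 362.5 GPa, ρ = 3828 kg/m³
  nylon: E = 2.764 GPa, ρ = 1112 kg/m³
  magnesium alloy: M = 2.00×10⁻³
  alumina ceramic: M = 1.86×10⁻³
  nylon: M = 1.26×10⁻³
The maximum is for magnesium alloy.

magnesium alloy, M = 2.00×10⁻³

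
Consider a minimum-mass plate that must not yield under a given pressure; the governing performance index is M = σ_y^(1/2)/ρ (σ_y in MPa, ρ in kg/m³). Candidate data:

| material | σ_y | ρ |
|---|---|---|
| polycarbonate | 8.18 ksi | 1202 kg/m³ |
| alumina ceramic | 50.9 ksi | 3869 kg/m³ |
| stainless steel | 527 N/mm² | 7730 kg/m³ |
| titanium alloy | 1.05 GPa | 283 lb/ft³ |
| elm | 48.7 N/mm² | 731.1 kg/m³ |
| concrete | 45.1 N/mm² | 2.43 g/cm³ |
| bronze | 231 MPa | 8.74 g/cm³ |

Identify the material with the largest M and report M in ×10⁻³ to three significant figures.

elm, M = 9.55×10⁻³

After converting to SI:
  polycarbonate: σ_y = 56.40 MPa, ρ = 1202 kg/m³
  alumina ceramic: σ_y = 350.9 MPa, ρ = 3869 kg/m³
  stainless steel: σ_y = 527.0 MPa, ρ = 7730 kg/m³
  titanium alloy: σ_y = 1050 MPa, ρ = 4533 kg/m³
  elm: σ_y = 48.70 MPa, ρ = 731.1 kg/m³
  concrete: σ_y = 45.10 MPa, ρ = 2430 kg/m³
  bronze: σ_y = 231.0 MPa, ρ = 8740 kg/m³
  elm: M = 9.55×10⁻³
  titanium alloy: M = 7.15×10⁻³
  polycarbonate: M = 6.25×10⁻³
  alumina ceramic: M = 4.84×10⁻³
  stainless steel: M = 2.97×10⁻³
  concrete: M = 2.76×10⁻³
  bronze: M = 1.74×10⁻³
Elm ranks first.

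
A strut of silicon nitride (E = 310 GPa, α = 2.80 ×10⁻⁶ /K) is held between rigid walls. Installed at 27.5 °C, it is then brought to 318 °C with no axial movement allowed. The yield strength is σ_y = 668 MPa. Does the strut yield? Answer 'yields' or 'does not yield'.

does not yield

ΔT = 290.5 K. Constrained thermal stress σ = E·α·ΔT = 310.0×10³ MPa × 2.80×10⁻⁶ × 290.5 = 252 MPa (compressive).
Compare to σ_y = 668 MPa: σ < σ_y, so it does not yield.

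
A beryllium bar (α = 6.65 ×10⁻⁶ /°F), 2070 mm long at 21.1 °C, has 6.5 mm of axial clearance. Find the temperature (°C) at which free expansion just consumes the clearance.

283 °C

α = 6.65×10⁻⁶/°F × 9/5 = 12.0×10⁻⁶/K.
α·L₀·ΔT = 6.5 mm ⇒ ΔT = 6.5 / (12.0×10⁻⁶ × 2070.0) = 262.3 K.
T = 21.1 + 262.3 = 283.4 °C.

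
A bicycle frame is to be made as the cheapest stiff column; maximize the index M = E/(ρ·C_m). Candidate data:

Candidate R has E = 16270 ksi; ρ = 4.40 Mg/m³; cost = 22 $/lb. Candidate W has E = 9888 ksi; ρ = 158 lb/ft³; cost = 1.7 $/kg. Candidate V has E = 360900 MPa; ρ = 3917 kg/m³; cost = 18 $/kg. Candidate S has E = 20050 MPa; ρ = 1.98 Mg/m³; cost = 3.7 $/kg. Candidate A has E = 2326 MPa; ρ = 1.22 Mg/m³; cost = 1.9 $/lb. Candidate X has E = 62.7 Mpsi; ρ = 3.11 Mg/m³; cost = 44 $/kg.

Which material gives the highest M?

candidate W

Convert each candidate to consistent units, then evaluate M:
  candidate R: E = 112.2 GPa, ρ = 4400 kg/m³, cost = 48.50 $/kg
  candidate W: E = 68.18 GPa, ρ = 2531 kg/m³, cost = 1.700 $/kg
  candidate V: E = 360.9 GPa, ρ = 3917 kg/m³, cost = 18.00 $/kg
  candidate S: E = 20.05 GPa, ρ = 1980 kg/m³, cost = 3.700 $/kg
  candidate A: E = 2.326 GPa, ρ = 1220 kg/m³, cost = 4.189 $/kg
  candidate X: E = 432.3 GPa, ρ = 3110 kg/m³, cost = 44.00 $/kg
  candidate W: M = 15.8 MN·m per $
  candidate V: M = 5.12 MN·m per $
  candidate X: M = 3.16 MN·m per $
  candidate S: M = 2.74 MN·m per $
  candidate R: M = 0.526 MN·m per $
  candidate A: M = 0.455 MN·m per $
Highest index: candidate W.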